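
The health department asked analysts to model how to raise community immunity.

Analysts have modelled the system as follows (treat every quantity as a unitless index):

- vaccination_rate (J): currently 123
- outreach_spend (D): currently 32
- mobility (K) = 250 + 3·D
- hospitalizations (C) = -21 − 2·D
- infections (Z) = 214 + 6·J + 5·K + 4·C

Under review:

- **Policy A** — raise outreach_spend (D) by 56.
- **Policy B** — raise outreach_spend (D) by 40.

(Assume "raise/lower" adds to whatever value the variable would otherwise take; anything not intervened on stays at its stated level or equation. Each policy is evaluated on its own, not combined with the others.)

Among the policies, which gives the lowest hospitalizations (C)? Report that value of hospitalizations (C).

Policy A (D + 56):
  D = 32 + 56 = 88
  C = -21 − 2·88 = -197
Policy B (D + 40):
  D = 32 + 40 = 72
  C = -21 − 2·72 = -165
Comparing — Policy A: C=-197, Policy B: C=-165. Lowest is -197 (Policy A).

-197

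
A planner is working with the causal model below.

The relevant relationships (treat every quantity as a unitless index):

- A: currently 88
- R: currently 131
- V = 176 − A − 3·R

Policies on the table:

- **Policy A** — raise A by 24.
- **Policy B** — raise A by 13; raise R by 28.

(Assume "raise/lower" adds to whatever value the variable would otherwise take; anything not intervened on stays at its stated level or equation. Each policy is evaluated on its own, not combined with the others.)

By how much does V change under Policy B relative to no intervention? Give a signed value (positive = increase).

Baseline:
  A = 88
  R = 131
  V = 176 − 88 − 3·131 = -305
Policy B (A + 13, R + 28):
  A = 88 + 13 = 101
  R = 131 + 28 = 159
  V = 176 − 101 − 3·159 = -402
Change in V: -402 − (-305) = -97

-97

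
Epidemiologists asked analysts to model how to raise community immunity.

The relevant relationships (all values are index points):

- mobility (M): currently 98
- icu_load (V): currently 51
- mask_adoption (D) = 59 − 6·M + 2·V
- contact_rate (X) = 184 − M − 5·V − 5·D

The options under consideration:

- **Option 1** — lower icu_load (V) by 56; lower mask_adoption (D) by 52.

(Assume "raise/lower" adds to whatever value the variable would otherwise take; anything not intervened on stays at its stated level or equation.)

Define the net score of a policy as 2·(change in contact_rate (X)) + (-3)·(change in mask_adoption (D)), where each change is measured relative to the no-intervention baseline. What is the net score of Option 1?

2692

Baseline:
  M = 98
  V = 51
  D = 59 − 6·98 + 2·51 = -427
  X = 184 − 98 − 5·51 − 5·(-427) = 1966
Option 1 (V − 56, D − 52):
  M = 98
  V = 51 − 56 = -5
  D = 59 − 6·98 + 2·(-5) (−52 from intervention) = -591
  X = 184 − 98 − 5·(-5) − 5·(-591) = 3066
ΔX = 3066 − 1966 = 1100; ΔD = -591 − (-427) = -164
Score = 2·1100 + (-3)·(-164) = 2692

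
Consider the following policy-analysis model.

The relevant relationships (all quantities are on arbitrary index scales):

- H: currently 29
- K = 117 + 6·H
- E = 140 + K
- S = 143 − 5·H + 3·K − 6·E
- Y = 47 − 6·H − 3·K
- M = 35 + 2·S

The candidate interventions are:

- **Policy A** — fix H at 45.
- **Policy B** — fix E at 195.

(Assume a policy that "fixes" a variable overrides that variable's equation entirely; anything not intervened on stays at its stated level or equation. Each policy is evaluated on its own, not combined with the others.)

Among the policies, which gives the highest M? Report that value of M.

Policy A (H := 45):
  H = 45
  K = 117 + 6·45 = 387
  E = 140 + 387 = 527
  S = 143 − 5·45 + 3·387 − 6·527 = -2083
  M = 35 + 2·(-2083) = -4131
Policy B (E := 195):
  H = 29
  K = 117 + 6·29 = 291
  E = 195
  S = 143 − 5·29 + 3·291 − 6·195 = -299
  M = 35 + 2·(-299) = -563
Comparing — Policy A: M=-4131, Policy B: M=-563. Highest is -563 (Policy B).

-563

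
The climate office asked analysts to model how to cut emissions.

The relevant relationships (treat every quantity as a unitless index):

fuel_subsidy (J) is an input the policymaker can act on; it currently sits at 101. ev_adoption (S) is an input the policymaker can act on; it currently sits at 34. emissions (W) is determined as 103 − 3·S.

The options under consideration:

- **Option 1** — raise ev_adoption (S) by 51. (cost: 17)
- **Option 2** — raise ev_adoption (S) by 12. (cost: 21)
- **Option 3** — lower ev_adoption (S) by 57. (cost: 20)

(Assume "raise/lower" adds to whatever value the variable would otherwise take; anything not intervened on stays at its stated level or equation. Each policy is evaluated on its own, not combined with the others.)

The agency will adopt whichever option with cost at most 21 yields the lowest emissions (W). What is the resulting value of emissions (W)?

Option 1 (S + 51):
  S = 34 + 51 = 85
  W = 103 − 3·85 = -152
Option 2 (S + 12):
  S = 34 + 12 = 46
  W = 103 − 3·46 = -35
Option 3 (S − 57):
  S = 34 − 57 = -23
  W = 103 − 3·(-23) = 172
Comparing — Option 1: W=-152, Option 2: W=-35, Option 3: W=172. Lowest is -152 (Option 1).

-152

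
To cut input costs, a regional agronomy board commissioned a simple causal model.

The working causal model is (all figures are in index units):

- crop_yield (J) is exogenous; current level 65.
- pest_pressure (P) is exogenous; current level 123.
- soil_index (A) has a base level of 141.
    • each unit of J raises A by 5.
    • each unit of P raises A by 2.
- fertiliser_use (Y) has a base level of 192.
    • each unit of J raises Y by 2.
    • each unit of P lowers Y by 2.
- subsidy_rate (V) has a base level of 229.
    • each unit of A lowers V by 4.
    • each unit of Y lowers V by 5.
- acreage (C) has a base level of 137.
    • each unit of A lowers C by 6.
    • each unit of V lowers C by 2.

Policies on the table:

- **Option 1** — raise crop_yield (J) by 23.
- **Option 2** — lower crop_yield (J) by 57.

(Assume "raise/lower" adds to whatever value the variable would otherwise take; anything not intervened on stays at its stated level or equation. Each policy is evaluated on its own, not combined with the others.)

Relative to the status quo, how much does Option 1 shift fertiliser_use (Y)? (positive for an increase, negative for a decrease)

46

Baseline:
  J = 65
  P = 123
  Y = 192 + 2·65 − 2·123 = 76
Option 1 (J + 23):
  J = 65 + 23 = 88
  P = 123
  Y = 192 + 2·88 − 2·123 = 122
Change in Y: 122 − 76 = 46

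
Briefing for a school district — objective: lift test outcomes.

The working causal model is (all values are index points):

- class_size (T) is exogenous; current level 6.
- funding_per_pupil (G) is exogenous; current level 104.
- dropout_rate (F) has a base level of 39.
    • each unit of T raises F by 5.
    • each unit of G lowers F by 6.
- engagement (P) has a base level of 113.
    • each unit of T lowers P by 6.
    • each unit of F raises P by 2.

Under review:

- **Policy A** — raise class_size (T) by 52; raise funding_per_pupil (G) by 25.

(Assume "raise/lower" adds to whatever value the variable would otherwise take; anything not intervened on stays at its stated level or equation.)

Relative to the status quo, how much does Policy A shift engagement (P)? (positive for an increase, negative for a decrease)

-92

Baseline:
  T = 6
  G = 104
  F = 39 + 5·6 − 6·104 = -555
  P = 113 − 6·6 + 2·(-555) = -1033
Policy A (T + 52, G + 25):
  T = 6 + 52 = 58
  G = 104 + 25 = 129
  F = 39 + 5·58 − 6·129 = -445
  P = 113 − 6·58 + 2·(-445) = -1125
Change in P: -1125 − (-1033) = -92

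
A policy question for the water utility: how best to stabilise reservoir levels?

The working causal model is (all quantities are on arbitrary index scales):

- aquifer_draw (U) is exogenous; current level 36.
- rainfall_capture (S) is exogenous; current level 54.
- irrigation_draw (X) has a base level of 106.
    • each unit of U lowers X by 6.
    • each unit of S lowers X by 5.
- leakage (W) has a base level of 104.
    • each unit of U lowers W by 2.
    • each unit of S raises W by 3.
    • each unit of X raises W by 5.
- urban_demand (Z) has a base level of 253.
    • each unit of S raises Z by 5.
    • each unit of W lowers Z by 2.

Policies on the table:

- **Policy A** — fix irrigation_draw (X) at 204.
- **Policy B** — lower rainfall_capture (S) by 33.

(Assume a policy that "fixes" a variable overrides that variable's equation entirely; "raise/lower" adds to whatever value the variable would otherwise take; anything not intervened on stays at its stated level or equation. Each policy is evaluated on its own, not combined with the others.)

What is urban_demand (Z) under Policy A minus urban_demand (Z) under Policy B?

Policy A (X := 204):
  U = 36
  S = 54
  X = 204
  W = 104 − 2·36 + 3·54 + 5·204 = 1214
  Z = 253 + 5·54 − 2·1214 = -1905
Policy B (S − 33):
  U = 36
  S = 54 − 33 = 21
  X = 106 − 6·36 − 5·21 = -215
  W = 104 − 2·36 + 3·21 + 5·(-215) = -980
  Z = 253 + 5·21 − 2·(-980) = 2318
Z: -1905 − 2318 = -4223

-4223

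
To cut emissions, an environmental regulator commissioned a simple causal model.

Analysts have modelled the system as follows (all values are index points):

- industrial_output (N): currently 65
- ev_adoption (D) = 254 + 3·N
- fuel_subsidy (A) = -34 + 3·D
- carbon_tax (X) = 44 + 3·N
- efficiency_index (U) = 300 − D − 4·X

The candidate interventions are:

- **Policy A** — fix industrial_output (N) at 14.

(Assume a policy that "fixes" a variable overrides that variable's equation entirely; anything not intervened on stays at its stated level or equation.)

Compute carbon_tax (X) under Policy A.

86

Policy A (N := 14):
  N = 14
  X = 44 + 3·14 = 86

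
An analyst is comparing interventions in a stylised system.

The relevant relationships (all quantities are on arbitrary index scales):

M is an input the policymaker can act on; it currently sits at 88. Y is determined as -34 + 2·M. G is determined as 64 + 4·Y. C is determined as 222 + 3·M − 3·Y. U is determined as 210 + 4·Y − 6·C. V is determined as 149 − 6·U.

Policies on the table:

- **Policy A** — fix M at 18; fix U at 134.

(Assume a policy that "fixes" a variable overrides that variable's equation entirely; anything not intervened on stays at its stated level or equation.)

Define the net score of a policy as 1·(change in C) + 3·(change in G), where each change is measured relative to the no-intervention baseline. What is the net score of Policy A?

Baseline:
  M = 88
  Y = -34 + 2·88 = 142
  G = 64 + 4·142 = 632
  C = 222 + 3·88 − 3·142 = 60
Policy A (M := 18, U := 134):
  M = 18
  Y = -34 + 2·18 = 2
  G = 64 + 4·2 = 72
  C = 222 + 3·18 − 3·2 = 270
ΔC = 270 − 60 = 210; ΔG = 72 − 632 = -560
Score = 1·210 + 3·(-560) = -1470

-1470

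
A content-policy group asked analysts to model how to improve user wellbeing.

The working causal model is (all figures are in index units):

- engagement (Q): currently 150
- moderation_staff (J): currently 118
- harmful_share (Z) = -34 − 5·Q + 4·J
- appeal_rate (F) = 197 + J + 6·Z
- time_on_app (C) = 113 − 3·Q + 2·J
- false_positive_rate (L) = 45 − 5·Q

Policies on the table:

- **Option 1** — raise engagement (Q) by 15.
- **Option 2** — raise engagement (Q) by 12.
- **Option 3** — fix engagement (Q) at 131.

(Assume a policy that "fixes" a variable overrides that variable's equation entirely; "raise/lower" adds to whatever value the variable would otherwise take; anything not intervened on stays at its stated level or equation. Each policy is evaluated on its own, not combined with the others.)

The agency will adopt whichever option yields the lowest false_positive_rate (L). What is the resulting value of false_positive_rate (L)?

Option 1 (Q + 15):
  Q = 150 + 15 = 165
  L = 45 − 5·165 = -780
Option 2 (Q + 12):
  Q = 150 + 12 = 162
  L = 45 − 5·162 = -765
Option 3 (Q := 131):
  Q = 131
  L = 45 − 5·131 = -610
Comparing — Option 1: L=-780, Option 2: L=-765, Option 3: L=-610. Lowest is -780 (Option 1).

-780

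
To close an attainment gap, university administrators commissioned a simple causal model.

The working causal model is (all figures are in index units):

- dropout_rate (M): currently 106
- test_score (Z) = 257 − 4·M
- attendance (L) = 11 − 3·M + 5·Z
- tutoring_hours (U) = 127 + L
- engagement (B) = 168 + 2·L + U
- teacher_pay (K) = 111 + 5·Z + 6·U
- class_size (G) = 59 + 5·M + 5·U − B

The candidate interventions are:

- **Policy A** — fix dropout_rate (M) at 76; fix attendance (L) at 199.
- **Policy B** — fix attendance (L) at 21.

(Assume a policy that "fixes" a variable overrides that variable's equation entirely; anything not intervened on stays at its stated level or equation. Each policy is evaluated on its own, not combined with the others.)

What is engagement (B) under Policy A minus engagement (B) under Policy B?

534

Policy A (M := 76, L := 199):
  M = 76
  Z = 257 − 4·76 = -47
  L = 199
  U = 127 + 199 = 326
  B = 168 + 2·199 + 326 = 892
Policy B (L := 21):
  M = 106
  Z = 257 − 4·106 = -167
  L = 21
  U = 127 + 21 = 148
  B = 168 + 2·21 + 148 = 358
B: 892 − 358 = 534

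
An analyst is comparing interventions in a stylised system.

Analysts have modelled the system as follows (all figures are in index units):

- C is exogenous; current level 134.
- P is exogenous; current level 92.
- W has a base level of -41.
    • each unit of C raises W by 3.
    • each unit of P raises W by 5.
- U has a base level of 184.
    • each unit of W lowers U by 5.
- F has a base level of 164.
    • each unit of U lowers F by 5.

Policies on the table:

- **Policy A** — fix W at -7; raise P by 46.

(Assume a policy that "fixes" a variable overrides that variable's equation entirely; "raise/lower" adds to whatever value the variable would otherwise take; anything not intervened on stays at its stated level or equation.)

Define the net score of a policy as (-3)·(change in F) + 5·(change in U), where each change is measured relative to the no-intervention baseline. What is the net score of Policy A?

Baseline:
  C = 134
  P = 92
  W = -41 + 3·134 + 5·92 = 821
  U = 184 − 5·821 = -3921
  F = 164 − 5·(-3921) = 19769
Policy A (W := -7, P + 46):
  C = 134
  P = 92 + 46 = 138
  W = -7
  U = 184 − 5·(-7) = 219
  F = 164 − 5·219 = -931
ΔF = -931 − 19769 = -20700; ΔU = 219 − (-3921) = 4140
Score = (-3)·(-20700) + 5·4140 = 82800

82800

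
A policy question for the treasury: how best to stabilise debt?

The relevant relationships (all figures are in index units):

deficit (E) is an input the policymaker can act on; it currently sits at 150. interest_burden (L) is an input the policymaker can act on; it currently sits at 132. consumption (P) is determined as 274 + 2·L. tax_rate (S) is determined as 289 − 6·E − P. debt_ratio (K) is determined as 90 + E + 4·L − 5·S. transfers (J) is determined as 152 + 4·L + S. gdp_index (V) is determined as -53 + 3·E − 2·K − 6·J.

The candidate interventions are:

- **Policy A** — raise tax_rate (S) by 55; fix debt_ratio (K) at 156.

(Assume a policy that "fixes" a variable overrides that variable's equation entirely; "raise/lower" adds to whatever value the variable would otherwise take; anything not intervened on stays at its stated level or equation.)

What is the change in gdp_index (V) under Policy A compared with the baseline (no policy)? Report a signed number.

Baseline:
  E = 150
  L = 132
  P = 274 + 2·132 = 538
  S = 289 − 6·150 − 538 = -1149
  K = 90 + 150 + 4·132 − 5·(-1149) = 6513
  J = 152 + 4·132 + (-1149) = -469
  V = -53 + 3·150 − 2·6513 − 6·(-469) = -9815
Policy A (S + 55, K := 156):
  E = 150
  L = 132
  P = 274 + 2·132 = 538
  S = 289 − 6·150 − 538 (+55 from intervention) = -1094
  K = 156
  J = 152 + 4·132 + (-1094) = -414
  V = -53 + 3·150 − 2·156 − 6·(-414) = 2569
Change in V: 2569 − (-9815) = 12384

12384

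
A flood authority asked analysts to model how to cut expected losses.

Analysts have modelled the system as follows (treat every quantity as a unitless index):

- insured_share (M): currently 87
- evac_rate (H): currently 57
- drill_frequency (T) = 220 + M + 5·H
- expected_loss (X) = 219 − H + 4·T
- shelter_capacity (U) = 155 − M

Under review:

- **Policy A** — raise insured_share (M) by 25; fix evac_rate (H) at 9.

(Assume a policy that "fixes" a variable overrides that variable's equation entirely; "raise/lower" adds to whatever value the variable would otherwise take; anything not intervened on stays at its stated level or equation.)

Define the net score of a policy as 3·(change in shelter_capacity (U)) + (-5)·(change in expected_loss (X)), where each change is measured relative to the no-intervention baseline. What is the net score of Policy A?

3985

Baseline:
  M = 87
  H = 57
  T = 220 + 87 + 5·57 = 592
  X = 219 − 57 + 4·592 = 2530
  U = 155 − 87 = 68
Policy A (M + 25, H := 9):
  M = 87 + 25 = 112
  H = 9
  T = 220 + 112 + 5·9 = 377
  X = 219 − 9 + 4·377 = 1718
  U = 155 − 112 = 43
ΔU = 43 − 68 = -25; ΔX = 1718 − 2530 = -812
Score = 3·(-25) + (-5)·(-812) = 3985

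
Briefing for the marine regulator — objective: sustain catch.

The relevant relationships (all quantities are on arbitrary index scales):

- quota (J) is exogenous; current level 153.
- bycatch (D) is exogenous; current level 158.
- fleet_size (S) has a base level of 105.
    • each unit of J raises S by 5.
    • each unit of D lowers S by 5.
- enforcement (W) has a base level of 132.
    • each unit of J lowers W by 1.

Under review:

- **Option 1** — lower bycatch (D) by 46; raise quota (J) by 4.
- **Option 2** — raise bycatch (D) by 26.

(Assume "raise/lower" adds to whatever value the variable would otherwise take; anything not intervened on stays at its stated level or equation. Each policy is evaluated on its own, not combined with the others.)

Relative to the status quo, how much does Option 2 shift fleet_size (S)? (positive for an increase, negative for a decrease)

-130

Baseline:
  J = 153
  D = 158
  S = 105 + 5·153 − 5·158 = 80
Option 2 (D + 26):
  J = 153
  D = 158 + 26 = 184
  S = 105 + 5·153 − 5·184 = -50
Change in S: -50 − 80 = -130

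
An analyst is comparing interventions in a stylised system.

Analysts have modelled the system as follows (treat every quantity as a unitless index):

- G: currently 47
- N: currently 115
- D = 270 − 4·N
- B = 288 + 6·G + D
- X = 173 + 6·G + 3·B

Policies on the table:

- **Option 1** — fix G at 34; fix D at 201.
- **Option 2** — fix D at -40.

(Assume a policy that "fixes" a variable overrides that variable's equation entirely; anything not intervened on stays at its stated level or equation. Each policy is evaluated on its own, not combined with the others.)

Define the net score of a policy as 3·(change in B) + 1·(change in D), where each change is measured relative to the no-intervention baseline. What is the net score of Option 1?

1330

Baseline:
  G = 47
  N = 115
  D = 270 − 4·115 = -190
  B = 288 + 6·47 + (-190) = 380
Option 1 (G := 34, D := 201):
  G = 34
  N = 115
  D = 201
  B = 288 + 6·34 + 201 = 693
ΔB = 693 − 380 = 313; ΔD = 201 − (-190) = 391
Score = 3·313 + 1·391 = 1330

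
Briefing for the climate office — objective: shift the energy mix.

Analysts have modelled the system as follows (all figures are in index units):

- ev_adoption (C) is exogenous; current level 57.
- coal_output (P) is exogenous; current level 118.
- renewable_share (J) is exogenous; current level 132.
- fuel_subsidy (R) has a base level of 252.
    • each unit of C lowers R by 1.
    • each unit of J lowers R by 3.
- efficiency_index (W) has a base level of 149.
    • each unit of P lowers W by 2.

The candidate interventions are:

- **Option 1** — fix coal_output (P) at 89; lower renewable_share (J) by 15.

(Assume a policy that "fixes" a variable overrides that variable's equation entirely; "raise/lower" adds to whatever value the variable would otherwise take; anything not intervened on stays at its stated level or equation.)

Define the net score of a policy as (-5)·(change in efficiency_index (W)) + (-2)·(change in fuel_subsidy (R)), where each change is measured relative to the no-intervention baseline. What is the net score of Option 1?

-380

Baseline:
  C = 57
  P = 118
  J = 132
  R = 252 − 57 − 3·132 = -201
  W = 149 − 2·118 = -87
Option 1 (P := 89, J − 15):
  C = 57
  P = 89
  J = 132 − 15 = 117
  R = 252 − 57 − 3·117 = -156
  W = 149 − 2·89 = -29
ΔW = -29 − (-87) = 58; ΔR = -156 − (-201) = 45
Score = (-5)·58 + (-2)·45 = -380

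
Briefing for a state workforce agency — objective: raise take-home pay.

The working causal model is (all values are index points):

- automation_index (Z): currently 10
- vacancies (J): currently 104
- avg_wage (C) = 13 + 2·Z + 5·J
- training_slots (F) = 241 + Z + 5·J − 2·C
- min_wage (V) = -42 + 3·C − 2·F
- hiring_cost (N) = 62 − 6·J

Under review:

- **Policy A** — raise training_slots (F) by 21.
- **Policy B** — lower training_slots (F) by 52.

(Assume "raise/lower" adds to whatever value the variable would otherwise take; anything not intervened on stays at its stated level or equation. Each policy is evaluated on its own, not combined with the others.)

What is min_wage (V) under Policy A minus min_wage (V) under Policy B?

-146

Policy A (F + 21):
  Z = 10
  J = 104
  C = 13 + 2·10 + 5·104 = 553
  F = 241 + 10 + 5·104 − 2·553 (+21 from intervention) = -314
  V = -42 + 3·553 − 2·(-314) = 2245
Policy B (F − 52):
  Z = 10
  J = 104
  C = 13 + 2·10 + 5·104 = 553
  F = 241 + 10 + 5·104 − 2·553 (−52 from intervention) = -387
  V = -42 + 3·553 − 2·(-387) = 2391
V: 2245 − 2391 = -146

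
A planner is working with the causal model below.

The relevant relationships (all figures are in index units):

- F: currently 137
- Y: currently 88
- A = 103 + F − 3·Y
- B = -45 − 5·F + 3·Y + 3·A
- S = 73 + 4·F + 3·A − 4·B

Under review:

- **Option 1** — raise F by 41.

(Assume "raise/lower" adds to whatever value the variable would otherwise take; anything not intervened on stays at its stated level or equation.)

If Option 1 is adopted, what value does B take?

Option 1 (F + 41):
  F = 137 + 41 = 178
  Y = 88
  A = 103 + 178 − 3·88 = 17
  B = -45 − 5·178 + 3·88 + 3·17 = -620

-620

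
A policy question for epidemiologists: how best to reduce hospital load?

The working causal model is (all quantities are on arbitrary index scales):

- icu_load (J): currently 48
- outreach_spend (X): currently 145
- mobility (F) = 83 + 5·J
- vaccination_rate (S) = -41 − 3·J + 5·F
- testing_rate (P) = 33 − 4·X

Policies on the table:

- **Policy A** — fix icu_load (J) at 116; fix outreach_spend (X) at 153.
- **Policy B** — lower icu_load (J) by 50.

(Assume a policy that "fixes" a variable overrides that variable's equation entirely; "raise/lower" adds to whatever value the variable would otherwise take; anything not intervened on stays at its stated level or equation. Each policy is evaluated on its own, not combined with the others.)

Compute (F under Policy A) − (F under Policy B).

Policy A (J := 116, X := 153):
  J = 116
  F = 83 + 5·116 = 663
Policy B (J − 50):
  J = 48 − 50 = -2
  F = 83 + 5·(-2) = 73
F: 663 − 73 = 590

590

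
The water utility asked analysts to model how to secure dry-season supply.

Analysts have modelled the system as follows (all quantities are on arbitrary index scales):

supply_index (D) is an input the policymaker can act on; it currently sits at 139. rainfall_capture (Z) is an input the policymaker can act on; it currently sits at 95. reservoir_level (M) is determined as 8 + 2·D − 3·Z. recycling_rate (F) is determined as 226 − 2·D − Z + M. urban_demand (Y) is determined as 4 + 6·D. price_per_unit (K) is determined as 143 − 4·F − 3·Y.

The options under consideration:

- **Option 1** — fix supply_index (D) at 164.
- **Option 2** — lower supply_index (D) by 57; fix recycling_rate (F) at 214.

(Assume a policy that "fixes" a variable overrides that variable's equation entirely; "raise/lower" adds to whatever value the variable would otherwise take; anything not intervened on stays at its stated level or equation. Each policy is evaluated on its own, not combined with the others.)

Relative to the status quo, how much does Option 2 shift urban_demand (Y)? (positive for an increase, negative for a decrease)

Baseline:
  D = 139
  Y = 4 + 6·139 = 838
Option 2 (D − 57, F := 214):
  D = 139 − 57 = 82
  Y = 4 + 6·82 = 496
Change in Y: 496 − 838 = -342

-342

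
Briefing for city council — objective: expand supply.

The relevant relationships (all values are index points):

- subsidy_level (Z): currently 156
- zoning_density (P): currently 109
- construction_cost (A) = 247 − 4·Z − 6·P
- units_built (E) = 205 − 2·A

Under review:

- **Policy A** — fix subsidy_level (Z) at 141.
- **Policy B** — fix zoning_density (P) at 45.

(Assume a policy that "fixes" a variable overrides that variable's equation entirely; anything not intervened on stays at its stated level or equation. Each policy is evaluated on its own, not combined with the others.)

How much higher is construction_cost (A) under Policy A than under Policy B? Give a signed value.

-324

Policy A (Z := 141):
  Z = 141
  P = 109
  A = 247 − 4·141 − 6·109 = -971
Policy B (P := 45):
  Z = 156
  P = 45
  A = 247 − 4·156 − 6·45 = -647
A: -971 − (-647) = -324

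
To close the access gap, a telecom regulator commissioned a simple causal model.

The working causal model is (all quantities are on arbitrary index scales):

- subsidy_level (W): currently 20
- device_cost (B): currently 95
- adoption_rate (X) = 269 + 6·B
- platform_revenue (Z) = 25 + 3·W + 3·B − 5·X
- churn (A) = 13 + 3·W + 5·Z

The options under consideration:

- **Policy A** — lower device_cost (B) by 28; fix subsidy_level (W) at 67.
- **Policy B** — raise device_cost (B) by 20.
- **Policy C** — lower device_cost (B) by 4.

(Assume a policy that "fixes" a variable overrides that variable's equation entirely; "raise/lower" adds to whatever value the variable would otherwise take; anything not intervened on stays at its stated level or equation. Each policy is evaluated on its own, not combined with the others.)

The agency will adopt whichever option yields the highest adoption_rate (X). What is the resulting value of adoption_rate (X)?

959

Policy A (B − 28, W := 67):
  B = 95 − 28 = 67
  X = 269 + 6·67 = 671
Policy B (B + 20):
  B = 95 + 20 = 115
  X = 269 + 6·115 = 959
Policy C (B − 4):
  B = 95 − 4 = 91
  X = 269 + 6·91 = 815
Comparing — Policy A: X=671, Policy B: X=959, Policy C: X=815. Highest is 959 (Policy B).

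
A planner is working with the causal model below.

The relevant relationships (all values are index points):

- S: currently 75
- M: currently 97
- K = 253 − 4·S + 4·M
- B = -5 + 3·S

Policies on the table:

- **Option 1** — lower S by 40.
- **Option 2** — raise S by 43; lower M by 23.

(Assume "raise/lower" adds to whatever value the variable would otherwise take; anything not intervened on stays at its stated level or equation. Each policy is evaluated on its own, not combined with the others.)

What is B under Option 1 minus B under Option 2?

Option 1 (S − 40):
  S = 75 − 40 = 35
  B = -5 + 3·35 = 100
Option 2 (S + 43, M − 23):
  S = 75 + 43 = 118
  B = -5 + 3·118 = 349
B: 100 − 349 = -249

-249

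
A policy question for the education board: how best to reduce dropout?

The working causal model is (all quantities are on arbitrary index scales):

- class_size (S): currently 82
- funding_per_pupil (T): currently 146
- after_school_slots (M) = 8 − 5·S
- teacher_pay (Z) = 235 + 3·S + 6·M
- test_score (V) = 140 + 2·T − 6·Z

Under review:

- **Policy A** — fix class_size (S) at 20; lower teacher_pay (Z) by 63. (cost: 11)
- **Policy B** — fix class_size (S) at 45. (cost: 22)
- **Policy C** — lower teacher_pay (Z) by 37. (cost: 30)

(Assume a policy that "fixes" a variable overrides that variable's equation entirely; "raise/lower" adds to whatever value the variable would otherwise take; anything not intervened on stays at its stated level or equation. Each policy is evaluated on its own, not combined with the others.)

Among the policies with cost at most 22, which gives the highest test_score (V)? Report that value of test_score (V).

Policy A (S := 20, Z − 63):
  S = 20
  T = 146
  M = 8 − 5·20 = -92
  Z = 235 + 3·20 + 6·(-92) (−63 from intervention) = -320
  V = 140 + 2·146 − 6·(-320) = 2352
Policy B (S := 45):
  S = 45
  T = 146
  M = 8 − 5·45 = -217
  Z = 235 + 3·45 + 6·(-217) = -932
  V = 140 + 2·146 − 6·(-932) = 6024
Comparing — Policy A: V=2352, Policy B: V=6024. Highest is 6024 (Policy B).

6024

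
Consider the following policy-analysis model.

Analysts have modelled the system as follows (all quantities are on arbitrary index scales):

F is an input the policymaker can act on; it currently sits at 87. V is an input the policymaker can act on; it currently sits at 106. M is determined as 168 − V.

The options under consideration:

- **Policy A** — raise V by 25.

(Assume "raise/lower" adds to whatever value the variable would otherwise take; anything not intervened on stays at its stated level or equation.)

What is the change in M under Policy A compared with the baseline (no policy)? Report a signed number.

-25

Baseline:
  V = 106
  M = 168 − 106 = 62
Policy A (V + 25):
  V = 106 + 25 = 131
  M = 168 − 131 = 37
Change in M: 37 − 62 = -25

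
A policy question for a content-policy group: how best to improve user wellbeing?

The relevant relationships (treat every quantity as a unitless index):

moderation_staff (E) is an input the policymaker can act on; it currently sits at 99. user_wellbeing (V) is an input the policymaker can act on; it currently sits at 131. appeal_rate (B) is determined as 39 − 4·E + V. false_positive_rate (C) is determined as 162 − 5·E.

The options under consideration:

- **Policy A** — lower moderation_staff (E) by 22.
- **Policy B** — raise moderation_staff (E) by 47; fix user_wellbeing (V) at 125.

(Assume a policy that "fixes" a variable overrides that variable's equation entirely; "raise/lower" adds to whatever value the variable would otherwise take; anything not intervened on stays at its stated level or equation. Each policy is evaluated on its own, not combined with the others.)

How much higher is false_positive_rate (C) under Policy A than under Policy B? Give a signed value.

Policy A (E − 22):
  E = 99 − 22 = 77
  C = 162 − 5·77 = -223
Policy B (E + 47, V := 125):
  E = 99 + 47 = 146
  C = 162 − 5·146 = -568
C: -223 − (-568) = 345

345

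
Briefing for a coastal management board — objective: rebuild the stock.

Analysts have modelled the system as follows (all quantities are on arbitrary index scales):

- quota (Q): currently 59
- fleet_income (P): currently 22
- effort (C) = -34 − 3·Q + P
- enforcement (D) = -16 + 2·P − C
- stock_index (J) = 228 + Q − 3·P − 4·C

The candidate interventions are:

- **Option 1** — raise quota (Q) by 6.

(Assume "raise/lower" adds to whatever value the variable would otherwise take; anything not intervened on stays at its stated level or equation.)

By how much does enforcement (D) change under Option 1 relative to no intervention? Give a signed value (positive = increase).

18

Baseline:
  Q = 59
  P = 22
  C = -34 − 3·59 + 22 = -189
  D = -16 + 2·22 − (-189) = 217
Option 1 (Q + 6):
  Q = 59 + 6 = 65
  P = 22
  C = -34 − 3·65 + 22 = -207
  D = -16 + 2·22 − (-207) = 235
Change in D: 235 − 217 = 18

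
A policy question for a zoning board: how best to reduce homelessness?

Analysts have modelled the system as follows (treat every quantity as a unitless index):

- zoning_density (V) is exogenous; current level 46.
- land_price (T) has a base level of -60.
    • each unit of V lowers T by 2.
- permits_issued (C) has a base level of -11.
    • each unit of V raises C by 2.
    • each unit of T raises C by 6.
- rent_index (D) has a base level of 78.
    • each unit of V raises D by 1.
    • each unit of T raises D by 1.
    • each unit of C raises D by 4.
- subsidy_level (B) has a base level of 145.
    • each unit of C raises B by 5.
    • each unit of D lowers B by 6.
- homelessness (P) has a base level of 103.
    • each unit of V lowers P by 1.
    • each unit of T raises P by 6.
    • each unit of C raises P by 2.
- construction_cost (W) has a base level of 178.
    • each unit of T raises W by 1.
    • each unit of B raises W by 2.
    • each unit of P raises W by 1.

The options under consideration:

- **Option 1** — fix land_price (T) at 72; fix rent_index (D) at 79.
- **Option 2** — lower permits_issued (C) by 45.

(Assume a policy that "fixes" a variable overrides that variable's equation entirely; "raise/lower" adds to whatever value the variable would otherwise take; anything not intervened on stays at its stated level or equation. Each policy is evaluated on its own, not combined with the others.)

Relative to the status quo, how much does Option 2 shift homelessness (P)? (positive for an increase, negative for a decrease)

-90

Baseline:
  V = 46
  T = -60 − 2·46 = -152
  C = -11 + 2·46 + 6·(-152) = -831
  P = 103 − 46 + 6·(-152) + 2·(-831) = -2517
Option 2 (C − 45):
  V = 46
  T = -60 − 2·46 = -152
  C = -11 + 2·46 + 6·(-152) (−45 from intervention) = -876
  P = 103 − 46 + 6·(-152) + 2·(-876) = -2607
Change in P: -2607 − (-2517) = -90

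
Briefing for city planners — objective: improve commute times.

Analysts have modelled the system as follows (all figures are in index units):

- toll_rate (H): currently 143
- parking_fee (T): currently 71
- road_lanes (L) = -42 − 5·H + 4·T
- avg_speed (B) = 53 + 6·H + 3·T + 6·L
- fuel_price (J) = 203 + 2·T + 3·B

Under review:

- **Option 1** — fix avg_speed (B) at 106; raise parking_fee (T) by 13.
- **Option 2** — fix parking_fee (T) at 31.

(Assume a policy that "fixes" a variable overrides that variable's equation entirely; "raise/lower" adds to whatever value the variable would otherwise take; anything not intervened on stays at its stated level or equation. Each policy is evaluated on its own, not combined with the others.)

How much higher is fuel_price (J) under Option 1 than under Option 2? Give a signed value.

8806

Option 1 (B := 106, T + 13):
  H = 143
  T = 71 + 13 = 84
  L = -42 − 5·143 + 4·84 = -421
  B = 106
  J = 203 + 2·84 + 3·106 = 689
Option 2 (T := 31):
  H = 143
  T = 31
  L = -42 − 5·143 + 4·31 = -633
  B = 53 + 6·143 + 3·31 + 6·(-633) = -2794
  J = 203 + 2·31 + 3·(-2794) = -8117
J: 689 − (-8117) = 8806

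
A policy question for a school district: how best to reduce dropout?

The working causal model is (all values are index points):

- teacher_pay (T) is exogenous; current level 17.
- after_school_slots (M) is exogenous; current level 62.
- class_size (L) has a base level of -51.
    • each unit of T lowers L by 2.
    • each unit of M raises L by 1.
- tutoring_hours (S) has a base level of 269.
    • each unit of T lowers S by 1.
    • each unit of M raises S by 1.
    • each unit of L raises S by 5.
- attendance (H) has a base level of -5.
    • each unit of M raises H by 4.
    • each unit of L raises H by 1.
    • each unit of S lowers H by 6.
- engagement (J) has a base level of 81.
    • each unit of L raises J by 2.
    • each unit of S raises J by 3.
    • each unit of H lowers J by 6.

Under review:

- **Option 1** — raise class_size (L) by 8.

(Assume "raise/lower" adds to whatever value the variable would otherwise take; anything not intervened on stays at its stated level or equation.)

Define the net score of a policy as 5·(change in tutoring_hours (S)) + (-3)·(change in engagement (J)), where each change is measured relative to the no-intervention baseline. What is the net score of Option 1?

Baseline:
  T = 17
  M = 62
  L = -51 − 2·17 + 62 = -23
  S = 269 − 17 + 62 + 5·(-23) = 199
  H = -5 + 4·62 + (-23) − 6·199 = -974
  J = 81 + 2·(-23) + 3·199 − 6·(-974) = 6476
Option 1 (L + 8):
  T = 17
  M = 62
  L = -51 − 2·17 + 62 (+8 from intervention) = -15
  S = 269 − 17 + 62 + 5·(-15) = 239
  H = -5 + 4·62 + (-15) − 6·239 = -1206
  J = 81 + 2·(-15) + 3·239 − 6·(-1206) = 8004
ΔS = 239 − 199 = 40; ΔJ = 8004 − 6476 = 1528
Score = 5·40 + (-3)·1528 = -4384

-4384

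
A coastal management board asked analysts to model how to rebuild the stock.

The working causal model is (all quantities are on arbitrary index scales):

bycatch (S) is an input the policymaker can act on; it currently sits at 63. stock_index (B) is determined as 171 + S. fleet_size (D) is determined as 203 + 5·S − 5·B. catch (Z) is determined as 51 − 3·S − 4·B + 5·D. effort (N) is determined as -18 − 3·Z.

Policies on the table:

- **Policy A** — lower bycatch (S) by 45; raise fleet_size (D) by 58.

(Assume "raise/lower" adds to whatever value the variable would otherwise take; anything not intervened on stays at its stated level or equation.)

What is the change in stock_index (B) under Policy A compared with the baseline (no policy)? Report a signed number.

Baseline:
  S = 63
  B = 171 + 63 = 234
Policy A (S − 45, D + 58):
  S = 63 − 45 = 18
  B = 171 + 18 = 189
Change in B: 189 − 234 = -45

-45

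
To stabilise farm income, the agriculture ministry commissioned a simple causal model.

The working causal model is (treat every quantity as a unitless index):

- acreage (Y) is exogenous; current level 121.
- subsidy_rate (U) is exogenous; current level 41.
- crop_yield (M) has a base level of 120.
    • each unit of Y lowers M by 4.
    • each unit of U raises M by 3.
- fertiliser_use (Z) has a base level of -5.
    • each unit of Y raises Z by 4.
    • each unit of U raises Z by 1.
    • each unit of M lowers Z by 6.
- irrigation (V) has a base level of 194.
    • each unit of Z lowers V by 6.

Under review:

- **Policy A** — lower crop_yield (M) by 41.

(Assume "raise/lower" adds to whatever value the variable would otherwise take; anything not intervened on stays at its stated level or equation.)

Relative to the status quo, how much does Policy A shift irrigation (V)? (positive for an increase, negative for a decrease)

-1476

Baseline:
  Y = 121
  U = 41
  M = 120 − 4·121 + 3·41 = -241
  Z = -5 + 4·121 + 41 − 6·(-241) = 1966
  V = 194 − 6·1966 = -11602
Policy A (M − 41):
  Y = 121
  U = 41
  M = 120 − 4·121 + 3·41 (−41 from intervention) = -282
  Z = -5 + 4·121 + 41 − 6·(-282) = 2212
  V = 194 − 6·2212 = -13078
Change in V: -13078 − (-11602) = -1476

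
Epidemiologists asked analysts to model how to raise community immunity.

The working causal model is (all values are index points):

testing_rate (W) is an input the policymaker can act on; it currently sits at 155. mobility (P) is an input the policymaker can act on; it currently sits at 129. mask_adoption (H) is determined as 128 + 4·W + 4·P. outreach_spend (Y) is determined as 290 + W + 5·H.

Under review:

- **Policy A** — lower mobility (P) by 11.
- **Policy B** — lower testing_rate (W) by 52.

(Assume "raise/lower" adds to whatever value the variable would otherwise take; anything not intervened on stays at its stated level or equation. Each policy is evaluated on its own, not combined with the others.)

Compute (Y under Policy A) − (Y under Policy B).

872

Policy A (P − 11):
  W = 155
  P = 129 − 11 = 118
  H = 128 + 4·155 + 4·118 = 1220
  Y = 290 + 155 + 5·1220 = 6545
Policy B (W − 52):
  W = 155 − 52 = 103
  P = 129
  H = 128 + 4·103 + 4·129 = 1056
  Y = 290 + 103 + 5·1056 = 5673
Y: 6545 − 5673 = 872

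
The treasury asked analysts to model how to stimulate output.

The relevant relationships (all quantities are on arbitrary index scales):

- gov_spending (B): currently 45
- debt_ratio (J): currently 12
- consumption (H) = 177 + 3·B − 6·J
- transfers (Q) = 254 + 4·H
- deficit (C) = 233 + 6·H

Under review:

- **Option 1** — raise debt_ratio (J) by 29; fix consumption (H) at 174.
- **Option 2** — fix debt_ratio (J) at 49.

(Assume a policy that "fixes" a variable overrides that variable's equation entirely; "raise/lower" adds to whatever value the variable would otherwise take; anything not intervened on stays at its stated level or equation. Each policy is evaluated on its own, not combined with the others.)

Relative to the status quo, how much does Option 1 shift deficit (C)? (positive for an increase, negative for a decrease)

Baseline:
  B = 45
  J = 12
  H = 177 + 3·45 − 6·12 = 240
  C = 233 + 6·240 = 1673
Option 1 (J + 29, H := 174):
  B = 45
  J = 12 + 29 = 41
  H = 174
  C = 233 + 6·174 = 1277
Change in C: 1277 − 1673 = -396

-396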